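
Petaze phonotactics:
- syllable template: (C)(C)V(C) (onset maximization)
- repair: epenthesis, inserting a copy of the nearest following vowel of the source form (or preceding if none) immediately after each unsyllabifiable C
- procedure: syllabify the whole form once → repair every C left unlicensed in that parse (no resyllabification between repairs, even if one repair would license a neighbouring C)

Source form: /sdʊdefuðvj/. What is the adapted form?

The consonants /v/, /j/ cannot be parsed into a legal (C)(C)V(C) syllable (at most one coda consonant is licensed; onsets may contain at most 2 consonants).
Epenthesis after each stranded consonant: /v/ → /vu/, /j/ → /ju/.

sdʊdefuðvuju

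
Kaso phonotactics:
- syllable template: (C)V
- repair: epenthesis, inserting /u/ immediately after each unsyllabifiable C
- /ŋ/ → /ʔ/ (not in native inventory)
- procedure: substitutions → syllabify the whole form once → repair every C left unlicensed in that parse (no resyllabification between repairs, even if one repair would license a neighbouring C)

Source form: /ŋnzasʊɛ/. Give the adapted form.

Substitution: /ŋ/ → /ʔ/, giving /ʔnzasʊɛ/.
The consonants /ʔ/, /n/ cannot be parsed into a legal (C)V syllable (no codas are permitted; onsets are limited to one consonant).
Epenthesis after each stranded consonant: /ʔ/ → /ʔu/, /n/ → /nu/.

ʔunuzasʊɛ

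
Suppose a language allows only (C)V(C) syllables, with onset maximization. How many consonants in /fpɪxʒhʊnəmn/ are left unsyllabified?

The consonants /f/, /ʒ/, /n/ cannot be parsed into a legal (C)V(C) syllable (at most one coda consonant is licensed; onsets are limited to one consonant).

3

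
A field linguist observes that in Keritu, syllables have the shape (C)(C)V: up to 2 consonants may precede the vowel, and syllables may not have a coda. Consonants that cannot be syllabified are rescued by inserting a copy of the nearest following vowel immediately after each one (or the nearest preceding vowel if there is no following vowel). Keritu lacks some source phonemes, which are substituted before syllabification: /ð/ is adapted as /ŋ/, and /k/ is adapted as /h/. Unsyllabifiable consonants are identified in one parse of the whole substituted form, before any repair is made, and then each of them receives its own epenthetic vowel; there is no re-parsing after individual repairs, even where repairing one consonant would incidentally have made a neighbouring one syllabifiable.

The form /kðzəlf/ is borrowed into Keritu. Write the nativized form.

həŋzələfə

Substitution: /k/ → /h/, /ð/ → /ŋ/, giving /hŋzəlf/.
Under (C)(C)V, the unsyllabifiable consonants are /h/, /l/, /f/ (no codas are permitted; onsets may contain at most 2 consonants).
Inserting the epenthetic vowel yields /h/ → /hə/, /l/ → /lə/, /f/ → /fə/.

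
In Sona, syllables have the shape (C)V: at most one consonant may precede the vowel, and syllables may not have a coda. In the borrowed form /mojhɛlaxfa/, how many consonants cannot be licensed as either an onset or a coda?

Under (C)V, the unsyllabifiable consonants are /j/, /x/ (no codas are permitted; onsets are limited to one consonant).

2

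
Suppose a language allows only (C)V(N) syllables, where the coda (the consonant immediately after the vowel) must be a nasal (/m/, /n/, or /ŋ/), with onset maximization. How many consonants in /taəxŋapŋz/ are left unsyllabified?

4

Syllabifying with onset maximization leaves /x/, /p/, /ŋ/, /z/ stranded (only a nasal (/m/, /n/, or /ŋ/) is licensed in coda position; onsets are limited to one consonant).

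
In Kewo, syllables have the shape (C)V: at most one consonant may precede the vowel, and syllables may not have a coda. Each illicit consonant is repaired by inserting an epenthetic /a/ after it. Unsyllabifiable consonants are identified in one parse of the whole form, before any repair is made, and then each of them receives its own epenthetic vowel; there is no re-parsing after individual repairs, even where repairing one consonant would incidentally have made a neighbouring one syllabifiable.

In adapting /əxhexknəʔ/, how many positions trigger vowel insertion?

The unsyllabifiable consonants are /x/, /x/, /k/, /ʔ/; each receives one epenthetic vowel.

4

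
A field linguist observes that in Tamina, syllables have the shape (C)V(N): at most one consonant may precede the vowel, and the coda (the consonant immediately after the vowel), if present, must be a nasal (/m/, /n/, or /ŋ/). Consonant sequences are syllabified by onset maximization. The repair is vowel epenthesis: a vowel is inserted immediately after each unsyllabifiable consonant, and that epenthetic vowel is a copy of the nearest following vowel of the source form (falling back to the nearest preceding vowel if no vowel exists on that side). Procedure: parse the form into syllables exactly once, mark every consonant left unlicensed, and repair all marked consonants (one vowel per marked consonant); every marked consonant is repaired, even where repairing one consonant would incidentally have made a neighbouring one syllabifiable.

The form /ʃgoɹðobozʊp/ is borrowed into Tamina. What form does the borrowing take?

Under (C)V(N), the unsyllabifiable consonants are /ʃ/, /ɹ/, /p/ (only a nasal (/m/, /n/, or /ŋ/) is licensed in coda position; onsets are limited to one consonant).
Each unlicensed consonant becomes the onset of a new syllable: /ʃ/ → /ʃo/, /ɹ/ → /ɹo/, /p/ → /pʊ/.

ʃogoɹoðobozʊpʊ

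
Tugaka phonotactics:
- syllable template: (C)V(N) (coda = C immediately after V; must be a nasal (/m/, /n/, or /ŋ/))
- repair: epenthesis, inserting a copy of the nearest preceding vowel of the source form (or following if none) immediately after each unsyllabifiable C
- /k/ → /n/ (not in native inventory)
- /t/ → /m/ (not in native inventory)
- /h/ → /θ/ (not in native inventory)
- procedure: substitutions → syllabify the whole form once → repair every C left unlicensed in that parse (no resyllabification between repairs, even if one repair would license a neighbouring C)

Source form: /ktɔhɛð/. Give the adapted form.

nɔmɔθɛðɛ

Substitution: /k/ → /n/, /t/ → /m/, /h/ → /θ/, giving /nmɔθɛð/.
Under (C)V(N), the unsyllabifiable consonants are /n/, /ð/ (only a nasal (/m/, /n/, or /ŋ/) is licensed in coda position; onsets are limited to one consonant).
Epenthesis after each stranded consonant: /n/ → /nɔ/, /ð/ → /ðɛ/.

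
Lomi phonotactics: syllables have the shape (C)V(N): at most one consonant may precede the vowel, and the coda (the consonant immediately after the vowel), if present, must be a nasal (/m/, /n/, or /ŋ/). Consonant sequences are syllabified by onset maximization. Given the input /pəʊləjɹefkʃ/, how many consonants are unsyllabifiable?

4

Under (C)V(N), the unsyllabifiable consonants are /j/, /f/, /k/, /ʃ/ (only a nasal (/m/, /n/, or /ŋ/) is licensed in coda position; onsets are limited to one consonant).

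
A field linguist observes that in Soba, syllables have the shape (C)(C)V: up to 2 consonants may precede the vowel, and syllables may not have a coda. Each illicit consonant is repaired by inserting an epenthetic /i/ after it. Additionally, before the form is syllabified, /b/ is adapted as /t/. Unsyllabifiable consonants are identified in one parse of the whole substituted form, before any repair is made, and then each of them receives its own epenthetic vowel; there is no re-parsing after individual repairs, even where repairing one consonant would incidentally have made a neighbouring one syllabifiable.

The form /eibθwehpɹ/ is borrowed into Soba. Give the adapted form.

eitiθwehipiɹi

Substitution: /b/ → /t/, giving /eitθwehpɹ/.
The consonants /t/, /h/, /p/, /ɹ/ cannot be parsed into a legal (C)(C)V syllable (no codas are permitted; onsets may contain at most 2 consonants).
Inserting the epenthetic vowel yields /t/ → /ti/, /h/ → /hi/, /p/ → /pi/, /ɹ/ → /ɹi/.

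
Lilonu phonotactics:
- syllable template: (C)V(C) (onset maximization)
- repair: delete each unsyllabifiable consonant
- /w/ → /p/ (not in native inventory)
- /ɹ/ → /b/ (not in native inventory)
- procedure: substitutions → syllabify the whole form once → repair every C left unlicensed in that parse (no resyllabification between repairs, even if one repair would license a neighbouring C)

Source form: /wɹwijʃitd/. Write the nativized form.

Substitution: /w/ → /p/, /ɹ/ → /b/, giving /pbpijʃitd/.
Syllabifying with onset maximization leaves /p/, /b/, /d/ stranded (at most one coda consonant is licensed; onsets are limited to one consonant).
Deletion applies to /p/, /b/, /d/.

pijʃit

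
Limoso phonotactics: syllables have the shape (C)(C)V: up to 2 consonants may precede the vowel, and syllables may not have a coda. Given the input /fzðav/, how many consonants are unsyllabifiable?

2

Syllabifying with onset maximization leaves /f/, /v/ stranded (no codas are permitted; onsets may contain at most 2 consonants).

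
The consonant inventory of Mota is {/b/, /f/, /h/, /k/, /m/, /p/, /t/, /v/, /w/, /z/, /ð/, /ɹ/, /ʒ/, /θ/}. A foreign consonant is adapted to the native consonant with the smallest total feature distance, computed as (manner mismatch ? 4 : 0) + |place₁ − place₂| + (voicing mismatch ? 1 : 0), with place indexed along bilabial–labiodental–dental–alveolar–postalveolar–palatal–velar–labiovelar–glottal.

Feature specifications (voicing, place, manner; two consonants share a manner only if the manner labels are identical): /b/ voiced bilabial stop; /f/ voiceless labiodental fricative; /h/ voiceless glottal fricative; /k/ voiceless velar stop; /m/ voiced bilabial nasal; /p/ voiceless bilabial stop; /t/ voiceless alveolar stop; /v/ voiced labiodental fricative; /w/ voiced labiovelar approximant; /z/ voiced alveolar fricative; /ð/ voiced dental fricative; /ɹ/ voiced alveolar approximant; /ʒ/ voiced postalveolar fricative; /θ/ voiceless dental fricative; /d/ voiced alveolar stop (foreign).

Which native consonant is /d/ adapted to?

t

/t/ is closest: same manner (stop), place distance 0 (alveolar→alveolar), voicing differs (+1); total 1. Next closest is /b/ at distance 3.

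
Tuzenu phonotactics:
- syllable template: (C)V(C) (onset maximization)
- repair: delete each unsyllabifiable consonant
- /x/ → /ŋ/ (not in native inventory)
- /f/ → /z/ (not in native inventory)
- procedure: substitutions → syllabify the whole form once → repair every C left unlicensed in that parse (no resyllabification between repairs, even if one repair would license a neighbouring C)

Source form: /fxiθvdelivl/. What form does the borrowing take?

ŋiθdeliv

Substitution: /f/ → /z/, /x/ → /ŋ/, giving /zŋiθvdelivl/.
The consonants /z/, /v/, /l/ cannot be parsed into a legal (C)V(C) syllable (at most one coda consonant is licensed; onsets are limited to one consonant).
Deletion applies to /z/, /v/, /l/.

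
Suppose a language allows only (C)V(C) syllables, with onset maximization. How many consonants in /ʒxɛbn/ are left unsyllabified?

Under (C)V(C), the unsyllabifiable consonants are /ʒ/, /n/ (at most one coda consonant is licensed; onsets are limited to one consonant).

2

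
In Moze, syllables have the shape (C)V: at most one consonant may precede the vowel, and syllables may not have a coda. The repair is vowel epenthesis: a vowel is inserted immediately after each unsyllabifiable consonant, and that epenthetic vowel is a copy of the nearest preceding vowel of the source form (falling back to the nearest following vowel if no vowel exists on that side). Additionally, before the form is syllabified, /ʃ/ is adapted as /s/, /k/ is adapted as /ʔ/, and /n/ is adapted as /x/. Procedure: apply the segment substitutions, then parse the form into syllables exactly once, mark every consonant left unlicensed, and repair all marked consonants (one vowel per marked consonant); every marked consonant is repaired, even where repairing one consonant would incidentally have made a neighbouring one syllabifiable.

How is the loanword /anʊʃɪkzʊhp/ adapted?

axʊsɪʔɪzʊhʊpʊ

Substitution: /n/ → /x/, /ʃ/ → /s/, /k/ → /ʔ/, giving /axʊsɪʔzʊhp/.
The consonants /ʔ/, /h/, /p/ cannot be parsed into a legal (C)V syllable (no codas are permitted; onsets are limited to one consonant).
Epenthesis after each stranded consonant: /ʔ/ → /ʔɪ/, /h/ → /hʊ/, /p/ → /pʊ/.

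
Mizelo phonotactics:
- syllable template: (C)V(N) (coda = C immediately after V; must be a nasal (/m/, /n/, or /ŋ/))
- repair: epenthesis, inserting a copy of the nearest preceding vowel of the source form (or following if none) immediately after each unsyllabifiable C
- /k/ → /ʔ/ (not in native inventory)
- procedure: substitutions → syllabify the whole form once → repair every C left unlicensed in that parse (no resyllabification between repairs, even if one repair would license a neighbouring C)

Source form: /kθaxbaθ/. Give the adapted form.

ʔaθaxabaθa

Substitution: /k/ → /ʔ/, giving /ʔθaxbaθ/.
Under (C)V(N), the unsyllabifiable consonants are /ʔ/, /x/, /θ/ (only a nasal (/m/, /n/, or /ŋ/) is licensed in coda position; onsets are limited to one consonant).
Epenthesis after each stranded consonant: /ʔ/ → /ʔa/, /x/ → /xa/, /θ/ → /θa/.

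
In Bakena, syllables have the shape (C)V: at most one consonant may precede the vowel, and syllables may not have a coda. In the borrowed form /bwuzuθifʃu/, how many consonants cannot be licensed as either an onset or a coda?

2

The consonants /b/, /f/ cannot be parsed into a legal (C)V syllable (no codas are permitted; onsets are limited to one consonant).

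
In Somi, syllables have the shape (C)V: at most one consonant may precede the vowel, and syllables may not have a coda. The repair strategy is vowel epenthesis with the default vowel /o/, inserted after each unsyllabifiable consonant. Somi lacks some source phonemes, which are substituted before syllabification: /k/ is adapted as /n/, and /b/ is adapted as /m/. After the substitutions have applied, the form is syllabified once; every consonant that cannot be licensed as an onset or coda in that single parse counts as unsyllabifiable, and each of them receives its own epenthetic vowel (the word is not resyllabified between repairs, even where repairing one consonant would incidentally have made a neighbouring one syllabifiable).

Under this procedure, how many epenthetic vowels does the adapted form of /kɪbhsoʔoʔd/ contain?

After substitution the input is /nɪmhsoʔoʔd/.
The unsyllabifiable consonants are /m/, /h/, /ʔ/, /d/; each receives one epenthetic vowel.

4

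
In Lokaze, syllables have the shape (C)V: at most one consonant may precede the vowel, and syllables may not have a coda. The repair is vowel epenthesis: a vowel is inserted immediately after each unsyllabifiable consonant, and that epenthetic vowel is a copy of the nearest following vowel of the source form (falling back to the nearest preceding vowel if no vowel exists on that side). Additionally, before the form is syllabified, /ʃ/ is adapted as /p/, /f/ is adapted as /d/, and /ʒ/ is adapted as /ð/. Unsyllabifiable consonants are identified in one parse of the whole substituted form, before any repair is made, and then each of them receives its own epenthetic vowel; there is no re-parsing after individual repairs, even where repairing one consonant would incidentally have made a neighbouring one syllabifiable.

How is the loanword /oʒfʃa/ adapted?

oðadapa

Substitution: /ʒ/ → /ð/, /f/ → /d/, /ʃ/ → /p/, giving /oðdpa/.
The consonants /ð/, /d/ cannot be parsed into a legal (C)V syllable (no codas are permitted; onsets are limited to one consonant).
Inserting the epenthetic vowel yields /ð/ → /ða/, /d/ → /da/.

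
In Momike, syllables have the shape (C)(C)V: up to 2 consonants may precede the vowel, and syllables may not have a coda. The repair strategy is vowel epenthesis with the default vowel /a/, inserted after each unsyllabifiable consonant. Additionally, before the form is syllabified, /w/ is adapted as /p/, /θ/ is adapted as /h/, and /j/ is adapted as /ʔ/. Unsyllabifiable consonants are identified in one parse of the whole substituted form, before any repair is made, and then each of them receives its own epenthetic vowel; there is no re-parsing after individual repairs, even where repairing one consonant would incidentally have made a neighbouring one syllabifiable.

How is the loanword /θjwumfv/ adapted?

haʔpumafava

Substitution: /θ/ → /h/, /j/ → /ʔ/, /w/ → /p/, giving /hʔpumfv/.
The consonants /h/, /m/, /f/, /v/ cannot be parsed into a legal (C)(C)V syllable (no codas are permitted; onsets may contain at most 2 consonants).
Each unlicensed consonant becomes the onset of a new syllable: /h/ → /ha/, /m/ → /ma/, /f/ → /fa/, /v/ → /va/.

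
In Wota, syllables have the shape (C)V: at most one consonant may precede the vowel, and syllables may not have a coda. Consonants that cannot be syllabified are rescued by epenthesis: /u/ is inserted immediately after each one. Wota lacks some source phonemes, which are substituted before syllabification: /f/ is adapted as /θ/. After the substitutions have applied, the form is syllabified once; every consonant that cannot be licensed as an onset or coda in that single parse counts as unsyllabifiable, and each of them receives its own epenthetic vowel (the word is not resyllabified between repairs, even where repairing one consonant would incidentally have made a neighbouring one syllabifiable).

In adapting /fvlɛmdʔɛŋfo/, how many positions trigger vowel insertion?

After substitution the input is /θvlɛmdʔɛŋθo/.
The unsyllabifiable consonants are /θ/, /v/, /m/, /d/, /ŋ/; each receives one epenthetic vowel.

5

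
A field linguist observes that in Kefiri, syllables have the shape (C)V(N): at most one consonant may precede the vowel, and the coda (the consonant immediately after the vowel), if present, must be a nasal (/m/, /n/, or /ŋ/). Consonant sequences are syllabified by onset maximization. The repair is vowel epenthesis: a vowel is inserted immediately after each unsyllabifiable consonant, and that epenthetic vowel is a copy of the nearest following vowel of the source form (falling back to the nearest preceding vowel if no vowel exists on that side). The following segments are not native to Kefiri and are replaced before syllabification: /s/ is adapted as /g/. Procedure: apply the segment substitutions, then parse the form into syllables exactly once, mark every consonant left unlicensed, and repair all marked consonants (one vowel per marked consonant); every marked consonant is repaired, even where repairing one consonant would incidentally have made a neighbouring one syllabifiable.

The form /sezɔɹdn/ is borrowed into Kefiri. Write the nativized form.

Substitution: /s/ → /g/, giving /gezɔɹdn/.
The consonants /ɹ/, /d/, /n/ cannot be parsed into a legal (C)V(N) syllable (only a nasal (/m/, /n/, or /ŋ/) is licensed in coda position; onsets are limited to one consonant).
Each unlicensed consonant becomes the onset of a new syllable: /ɹ/ → /ɹɔ/, /d/ → /dɔ/, /n/ → /nɔ/.

gezɔɹɔdɔnɔ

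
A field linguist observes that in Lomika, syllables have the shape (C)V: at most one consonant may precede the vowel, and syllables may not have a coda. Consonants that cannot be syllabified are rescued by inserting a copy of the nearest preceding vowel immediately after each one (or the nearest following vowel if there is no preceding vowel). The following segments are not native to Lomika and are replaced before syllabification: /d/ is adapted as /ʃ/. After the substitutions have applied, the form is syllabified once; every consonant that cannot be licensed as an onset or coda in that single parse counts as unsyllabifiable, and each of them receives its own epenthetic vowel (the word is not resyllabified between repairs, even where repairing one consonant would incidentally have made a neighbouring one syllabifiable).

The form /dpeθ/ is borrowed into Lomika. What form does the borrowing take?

Substitution: /d/ → /ʃ/, giving /ʃpeθ/.
The consonants /ʃ/, /θ/ cannot be parsed into a legal (C)V syllable (no codas are permitted; onsets are limited to one consonant).
Epenthesis after each stranded consonant: /ʃ/ → /ʃe/, /θ/ → /θe/.

ʃepeθe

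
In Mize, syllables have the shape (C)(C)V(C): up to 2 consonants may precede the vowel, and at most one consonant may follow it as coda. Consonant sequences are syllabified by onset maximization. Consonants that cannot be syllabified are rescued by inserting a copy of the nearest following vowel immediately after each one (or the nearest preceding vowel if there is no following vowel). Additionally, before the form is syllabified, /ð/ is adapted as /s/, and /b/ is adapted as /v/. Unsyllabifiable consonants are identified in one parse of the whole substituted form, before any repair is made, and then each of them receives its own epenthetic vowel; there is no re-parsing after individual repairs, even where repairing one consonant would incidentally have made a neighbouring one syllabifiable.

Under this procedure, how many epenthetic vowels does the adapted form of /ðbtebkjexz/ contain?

After substitution the input is /svtevkjexz/.
The unsyllabifiable consonants are /s/, /z/; each receives one epenthetic vowel.

2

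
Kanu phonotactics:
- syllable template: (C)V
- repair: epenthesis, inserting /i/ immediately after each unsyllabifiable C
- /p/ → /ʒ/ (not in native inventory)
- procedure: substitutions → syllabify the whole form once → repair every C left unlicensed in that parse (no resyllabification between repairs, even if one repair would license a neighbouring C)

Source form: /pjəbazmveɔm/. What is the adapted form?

ʒijəbazimiveɔmi

Substitution: /p/ → /ʒ/, giving /ʒjəbazmveɔm/.
Under (C)V, the unsyllabifiable consonants are /ʒ/, /z/, /m/, /m/ (no codas are permitted; onsets are limited to one consonant).
Each unlicensed consonant becomes the onset of a new syllable: /ʒ/ → /ʒi/, /z/ → /zi/, /m/ → /mi/, /m/ → /mi/.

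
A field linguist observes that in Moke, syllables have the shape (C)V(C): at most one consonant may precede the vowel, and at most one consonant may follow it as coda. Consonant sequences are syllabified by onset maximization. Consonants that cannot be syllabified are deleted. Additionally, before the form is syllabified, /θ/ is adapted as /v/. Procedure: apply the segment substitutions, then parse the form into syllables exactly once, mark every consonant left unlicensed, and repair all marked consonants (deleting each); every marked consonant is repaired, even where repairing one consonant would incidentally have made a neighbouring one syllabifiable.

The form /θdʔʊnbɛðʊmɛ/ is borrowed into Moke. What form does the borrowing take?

ʔʊnbɛðʊmɛ

Substitution: /θ/ → /v/, giving /vdʔʊnbɛðʊmɛ/.
Syllabifying with onset maximization leaves /v/, /d/ stranded (at most one coda consonant is licensed; onsets are limited to one consonant).
Deletion applies to /v/, /d/.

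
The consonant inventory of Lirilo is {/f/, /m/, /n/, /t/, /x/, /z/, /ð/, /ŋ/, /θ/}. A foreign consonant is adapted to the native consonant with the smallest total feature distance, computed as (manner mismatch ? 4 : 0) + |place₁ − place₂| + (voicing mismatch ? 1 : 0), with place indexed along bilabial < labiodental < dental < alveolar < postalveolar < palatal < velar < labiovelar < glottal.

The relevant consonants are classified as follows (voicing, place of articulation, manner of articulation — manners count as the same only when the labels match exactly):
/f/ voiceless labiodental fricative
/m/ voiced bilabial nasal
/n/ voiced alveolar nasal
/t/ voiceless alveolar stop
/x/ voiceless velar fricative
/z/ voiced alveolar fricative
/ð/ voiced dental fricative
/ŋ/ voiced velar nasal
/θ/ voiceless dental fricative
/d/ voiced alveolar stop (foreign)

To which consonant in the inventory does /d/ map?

/t/ is closest: same manner (stop), place distance 0 (alveolar→alveolar), voicing differs (+1); total 1. Next closest is /n/ at distance 4.

t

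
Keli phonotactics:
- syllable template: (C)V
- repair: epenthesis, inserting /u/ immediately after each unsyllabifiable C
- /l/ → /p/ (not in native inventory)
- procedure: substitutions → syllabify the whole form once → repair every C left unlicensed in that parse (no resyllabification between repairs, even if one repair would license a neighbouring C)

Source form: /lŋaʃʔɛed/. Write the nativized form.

puŋaʃuʔɛedu

Substitution: /l/ → /p/, giving /pŋaʃʔɛed/.
Syllabifying with onset maximization leaves /p/, /ʃ/, /d/ stranded (no codas are permitted; onsets are limited to one consonant).
Each unlicensed consonant becomes the onset of a new syllable: /p/ → /pu/, /ʃ/ → /ʃu/, /d/ → /du/.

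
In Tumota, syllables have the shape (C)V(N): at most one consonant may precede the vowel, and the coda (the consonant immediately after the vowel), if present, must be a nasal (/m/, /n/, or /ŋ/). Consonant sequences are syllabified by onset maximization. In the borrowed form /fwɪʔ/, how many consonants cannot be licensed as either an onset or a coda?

2

Syllabifying with onset maximization leaves /f/, /ʔ/ stranded (only a nasal (/m/, /n/, or /ŋ/) is licensed in coda position; onsets are limited to one consonant).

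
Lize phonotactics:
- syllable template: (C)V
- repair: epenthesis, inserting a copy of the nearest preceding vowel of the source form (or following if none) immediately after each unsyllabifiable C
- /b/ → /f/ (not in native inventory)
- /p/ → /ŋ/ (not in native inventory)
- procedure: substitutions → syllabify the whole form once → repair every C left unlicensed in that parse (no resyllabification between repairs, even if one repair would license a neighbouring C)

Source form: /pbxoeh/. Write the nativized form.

Substitution: /p/ → /ŋ/, /b/ → /f/, giving /ŋfxoeh/.
The consonants /ŋ/, /f/, /h/ cannot be parsed into a legal (C)V syllable (no codas are permitted; onsets are limited to one consonant).
Inserting the epenthetic vowel yields /ŋ/ → /ŋo/, /f/ → /fo/, /h/ → /he/.

ŋofoxoehe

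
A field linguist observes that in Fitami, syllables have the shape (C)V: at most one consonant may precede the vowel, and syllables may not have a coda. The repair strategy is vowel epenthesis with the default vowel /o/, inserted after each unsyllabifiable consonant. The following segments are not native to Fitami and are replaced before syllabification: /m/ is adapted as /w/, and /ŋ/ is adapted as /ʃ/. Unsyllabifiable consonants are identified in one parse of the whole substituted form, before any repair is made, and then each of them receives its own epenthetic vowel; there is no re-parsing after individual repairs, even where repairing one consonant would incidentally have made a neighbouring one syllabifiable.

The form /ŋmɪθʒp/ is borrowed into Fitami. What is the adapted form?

ʃowɪθoʒopo

Substitution: /ŋ/ → /ʃ/, /m/ → /w/, giving /ʃwɪθʒp/.
The consonants /ʃ/, /θ/, /ʒ/, /p/ cannot be parsed into a legal (C)V syllable (no codas are permitted; onsets are limited to one consonant).
Inserting the epenthetic vowel yields /ʃ/ → /ʃo/, /θ/ → /θo/, /ʒ/ → /ʒo/, /p/ → /po/.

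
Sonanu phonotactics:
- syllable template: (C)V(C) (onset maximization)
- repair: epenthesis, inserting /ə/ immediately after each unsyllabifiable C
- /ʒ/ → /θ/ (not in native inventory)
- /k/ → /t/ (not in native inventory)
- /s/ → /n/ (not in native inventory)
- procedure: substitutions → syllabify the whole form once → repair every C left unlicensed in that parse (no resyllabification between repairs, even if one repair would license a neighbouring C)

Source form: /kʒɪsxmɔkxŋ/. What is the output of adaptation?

təθɪnxəmɔtxəŋə

Substitution: /k/ → /t/, /ʒ/ → /θ/, /s/ → /n/, giving /tθɪnxmɔtxŋ/.
Syllabifying with onset maximization leaves /t/, /x/, /x/, /ŋ/ stranded (at most one coda consonant is licensed; onsets are limited to one consonant).
Each unlicensed consonant becomes the onset of a new syllable: /t/ → /tə/, /x/ → /xə/, /x/ → /xə/, /ŋ/ → /ŋə/.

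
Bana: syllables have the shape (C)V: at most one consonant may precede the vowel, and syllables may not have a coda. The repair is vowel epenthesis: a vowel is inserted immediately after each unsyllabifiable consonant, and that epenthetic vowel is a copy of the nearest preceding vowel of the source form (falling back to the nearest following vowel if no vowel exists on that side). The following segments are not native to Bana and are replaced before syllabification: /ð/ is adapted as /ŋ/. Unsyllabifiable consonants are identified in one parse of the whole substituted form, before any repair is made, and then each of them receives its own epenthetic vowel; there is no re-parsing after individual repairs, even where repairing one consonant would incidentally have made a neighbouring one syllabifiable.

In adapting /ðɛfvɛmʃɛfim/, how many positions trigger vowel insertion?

After substitution the input is /ŋɛfvɛmʃɛfim/.
The unsyllabifiable consonants are /f/, /m/, /m/; each receives one epenthetic vowel.

3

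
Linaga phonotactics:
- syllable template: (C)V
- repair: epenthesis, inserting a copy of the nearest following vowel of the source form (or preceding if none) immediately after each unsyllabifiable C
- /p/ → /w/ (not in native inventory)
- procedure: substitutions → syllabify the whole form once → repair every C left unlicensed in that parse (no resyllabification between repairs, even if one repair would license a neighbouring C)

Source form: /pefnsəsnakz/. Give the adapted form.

Substitution: /p/ → /w/, giving /wefnsəsnakz/.
Under (C)V, the unsyllabifiable consonants are /f/, /n/, /s/, /k/, /z/ (no codas are permitted; onsets are limited to one consonant).
Epenthesis after each stranded consonant: /f/ → /fə/, /n/ → /nə/, /s/ → /sa/, /k/ → /ka/, /z/ → /za/.

wefənəsəsanakaza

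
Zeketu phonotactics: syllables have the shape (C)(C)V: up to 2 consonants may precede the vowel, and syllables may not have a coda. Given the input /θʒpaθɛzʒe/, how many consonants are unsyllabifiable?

1

The consonants /θ/ cannot be parsed into a legal (C)(C)V syllable (no codas are permitted; onsets may contain at most 2 consonants).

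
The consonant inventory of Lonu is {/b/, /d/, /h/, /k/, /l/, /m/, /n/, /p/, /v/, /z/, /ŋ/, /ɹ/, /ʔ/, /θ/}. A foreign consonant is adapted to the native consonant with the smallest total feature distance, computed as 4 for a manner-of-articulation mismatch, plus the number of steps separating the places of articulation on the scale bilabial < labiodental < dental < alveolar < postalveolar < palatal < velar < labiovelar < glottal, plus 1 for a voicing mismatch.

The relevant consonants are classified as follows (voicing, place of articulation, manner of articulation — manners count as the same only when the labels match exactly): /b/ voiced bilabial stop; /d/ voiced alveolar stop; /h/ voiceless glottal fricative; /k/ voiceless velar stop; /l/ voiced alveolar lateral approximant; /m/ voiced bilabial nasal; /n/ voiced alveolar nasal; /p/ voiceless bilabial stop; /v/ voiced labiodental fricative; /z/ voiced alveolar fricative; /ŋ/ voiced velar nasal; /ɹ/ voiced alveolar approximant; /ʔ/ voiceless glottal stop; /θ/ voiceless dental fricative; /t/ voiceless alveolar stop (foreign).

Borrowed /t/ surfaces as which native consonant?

/d/ is closest: same manner (stop), place distance 0 (alveolar→alveolar), voicing differs (+1); total 1. Next closest is /k/ at distance 3.

d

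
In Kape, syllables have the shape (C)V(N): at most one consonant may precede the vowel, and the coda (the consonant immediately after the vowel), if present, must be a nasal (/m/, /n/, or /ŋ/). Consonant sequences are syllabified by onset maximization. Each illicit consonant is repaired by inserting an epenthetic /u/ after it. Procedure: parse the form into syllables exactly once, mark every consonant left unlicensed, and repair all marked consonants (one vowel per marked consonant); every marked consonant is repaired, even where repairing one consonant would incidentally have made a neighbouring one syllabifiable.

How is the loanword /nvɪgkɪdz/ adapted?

The consonants /n/, /g/, /d/, /z/ cannot be parsed into a legal (C)V(N) syllable (only a nasal (/m/, /n/, or /ŋ/) is licensed in coda position; onsets are limited to one consonant).
Each unlicensed consonant becomes the onset of a new syllable: /n/ → /nu/, /g/ → /gu/, /d/ → /du/, /z/ → /zu/.

nuvɪgukɪduzu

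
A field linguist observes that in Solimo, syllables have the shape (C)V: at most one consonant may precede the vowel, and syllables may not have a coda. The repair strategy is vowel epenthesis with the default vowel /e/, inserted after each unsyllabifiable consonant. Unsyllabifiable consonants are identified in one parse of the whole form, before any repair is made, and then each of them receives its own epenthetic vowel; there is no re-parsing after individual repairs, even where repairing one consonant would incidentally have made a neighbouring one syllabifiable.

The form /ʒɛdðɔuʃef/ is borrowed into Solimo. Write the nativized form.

ʒɛdeðɔuʃefe

Under (C)V, the unsyllabifiable consonants are /d/, /f/ (no codas are permitted; onsets are limited to one consonant).
Inserting the epenthetic vowel yields /d/ → /de/, /f/ → /fe/.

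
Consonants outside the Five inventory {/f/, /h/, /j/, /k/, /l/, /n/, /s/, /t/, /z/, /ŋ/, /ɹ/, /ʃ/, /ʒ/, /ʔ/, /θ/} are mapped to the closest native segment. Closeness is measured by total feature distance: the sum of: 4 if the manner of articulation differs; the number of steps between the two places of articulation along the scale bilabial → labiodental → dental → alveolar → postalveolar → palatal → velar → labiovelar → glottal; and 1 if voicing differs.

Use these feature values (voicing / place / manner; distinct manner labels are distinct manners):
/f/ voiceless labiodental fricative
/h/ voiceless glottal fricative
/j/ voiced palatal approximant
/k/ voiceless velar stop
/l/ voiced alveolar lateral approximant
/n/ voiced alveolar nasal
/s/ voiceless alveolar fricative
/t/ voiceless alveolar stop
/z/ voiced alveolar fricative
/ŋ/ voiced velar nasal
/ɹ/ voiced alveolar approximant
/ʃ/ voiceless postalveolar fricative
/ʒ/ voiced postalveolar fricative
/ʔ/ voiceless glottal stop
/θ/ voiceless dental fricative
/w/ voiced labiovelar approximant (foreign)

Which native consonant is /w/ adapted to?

j

/j/ is closest: same manner (approximant), place distance 2 (labiovelar→palatal), same voicing; total 2. Next closest is /ɹ/ at distance 4.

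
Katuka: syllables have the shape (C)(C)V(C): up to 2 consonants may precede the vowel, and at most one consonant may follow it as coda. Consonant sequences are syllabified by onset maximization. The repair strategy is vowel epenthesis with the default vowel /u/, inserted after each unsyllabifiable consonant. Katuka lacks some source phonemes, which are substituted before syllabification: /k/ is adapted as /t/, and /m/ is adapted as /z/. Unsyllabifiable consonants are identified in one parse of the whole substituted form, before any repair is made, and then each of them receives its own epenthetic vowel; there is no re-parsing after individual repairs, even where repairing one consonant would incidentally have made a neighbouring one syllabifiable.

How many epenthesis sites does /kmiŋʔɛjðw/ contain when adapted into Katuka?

After substitution the input is /tziŋʔɛjðw/.
The unsyllabifiable consonants are /ð/, /w/; each receives one epenthetic vowel.

2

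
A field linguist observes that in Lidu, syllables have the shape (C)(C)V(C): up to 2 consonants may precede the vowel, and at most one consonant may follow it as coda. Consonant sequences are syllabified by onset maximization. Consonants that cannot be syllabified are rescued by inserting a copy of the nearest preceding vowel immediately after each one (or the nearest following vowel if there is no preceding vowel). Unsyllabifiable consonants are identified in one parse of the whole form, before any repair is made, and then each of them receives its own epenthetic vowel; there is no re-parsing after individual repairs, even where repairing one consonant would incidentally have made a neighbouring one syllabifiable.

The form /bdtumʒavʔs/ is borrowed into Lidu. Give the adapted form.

budtumʒavʔasa

Under (C)(C)V(C), the unsyllabifiable consonants are /b/, /ʔ/, /s/ (at most one coda consonant is licensed; onsets may contain at most 2 consonants).
Each unlicensed consonant becomes the onset of a new syllable: /b/ → /bu/, /ʔ/ → /ʔa/, /s/ → /sa/.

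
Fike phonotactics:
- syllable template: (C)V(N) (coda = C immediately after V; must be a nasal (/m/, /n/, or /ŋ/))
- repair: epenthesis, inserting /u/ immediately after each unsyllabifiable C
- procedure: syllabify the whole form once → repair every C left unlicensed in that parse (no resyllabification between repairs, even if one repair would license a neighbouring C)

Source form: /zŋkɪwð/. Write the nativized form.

zuŋukɪwuðu

Syllabifying with onset maximization leaves /z/, /ŋ/, /w/, /ð/ stranded (only a nasal (/m/, /n/, or /ŋ/) is licensed in coda position; onsets are limited to one consonant).
Inserting the epenthetic vowel yields /z/ → /zu/, /ŋ/ → /ŋu/, /w/ → /wu/, /ð/ → /ðu/.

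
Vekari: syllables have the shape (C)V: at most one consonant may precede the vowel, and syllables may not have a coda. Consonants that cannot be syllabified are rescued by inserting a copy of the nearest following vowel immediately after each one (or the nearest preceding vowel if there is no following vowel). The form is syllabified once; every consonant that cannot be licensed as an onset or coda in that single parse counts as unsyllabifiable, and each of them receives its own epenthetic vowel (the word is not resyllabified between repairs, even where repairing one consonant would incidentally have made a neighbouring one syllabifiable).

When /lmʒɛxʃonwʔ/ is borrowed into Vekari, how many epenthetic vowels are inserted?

The unsyllabifiable consonants are /l/, /m/, /x/, /n/, /w/, /ʔ/; each receives one epenthetic vowel.

6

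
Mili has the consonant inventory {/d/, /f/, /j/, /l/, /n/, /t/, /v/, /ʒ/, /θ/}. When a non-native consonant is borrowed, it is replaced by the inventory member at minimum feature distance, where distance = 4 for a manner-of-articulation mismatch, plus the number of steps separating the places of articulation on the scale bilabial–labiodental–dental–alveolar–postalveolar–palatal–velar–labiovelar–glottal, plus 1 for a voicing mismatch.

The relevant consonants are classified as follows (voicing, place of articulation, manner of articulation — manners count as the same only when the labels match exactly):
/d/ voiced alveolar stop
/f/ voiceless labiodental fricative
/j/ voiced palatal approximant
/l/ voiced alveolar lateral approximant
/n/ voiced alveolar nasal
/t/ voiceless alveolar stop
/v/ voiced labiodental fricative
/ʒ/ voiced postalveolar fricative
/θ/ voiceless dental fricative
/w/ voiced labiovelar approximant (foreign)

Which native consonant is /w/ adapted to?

/j/ is closest: same manner (approximant), place distance 2 (labiovelar→palatal), same voicing; total 2. Next closest is /ʒ/ at distance 7.

j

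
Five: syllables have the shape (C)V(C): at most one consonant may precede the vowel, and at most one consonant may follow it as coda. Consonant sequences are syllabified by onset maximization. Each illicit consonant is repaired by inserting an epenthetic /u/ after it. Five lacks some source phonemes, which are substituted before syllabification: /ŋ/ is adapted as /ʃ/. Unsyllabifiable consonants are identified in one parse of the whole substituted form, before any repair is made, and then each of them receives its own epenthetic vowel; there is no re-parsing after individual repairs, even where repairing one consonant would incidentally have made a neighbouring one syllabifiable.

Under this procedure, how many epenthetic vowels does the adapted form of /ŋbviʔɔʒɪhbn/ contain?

After substitution the input is /ʃbviʔɔʒɪhbn/.
The unsyllabifiable consonants are /ʃ/, /b/, /b/, /n/; each receives one epenthetic vowel.

4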